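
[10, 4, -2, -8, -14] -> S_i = 10 + -6*i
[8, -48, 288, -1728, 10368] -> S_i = 8*-6^i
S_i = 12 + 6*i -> [12, 18, 24, 30, 36]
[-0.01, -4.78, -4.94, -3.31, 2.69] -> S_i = Random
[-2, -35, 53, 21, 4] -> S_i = Random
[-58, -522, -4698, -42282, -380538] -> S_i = -58*9^i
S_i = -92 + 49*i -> [-92, -43, 6, 55, 104]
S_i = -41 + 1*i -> [-41, -40, -39, -38, -37]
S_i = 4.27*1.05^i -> [4.27, 4.48, 4.71, 4.94, 5.19]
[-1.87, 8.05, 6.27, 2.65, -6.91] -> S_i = Random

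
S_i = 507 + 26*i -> [507, 533, 559, 585, 611]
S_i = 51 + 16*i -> [51, 67, 83, 99, 115]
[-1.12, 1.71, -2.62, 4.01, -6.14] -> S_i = -1.12*(-1.53)^i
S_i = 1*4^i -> [1, 4, 16, 64, 256]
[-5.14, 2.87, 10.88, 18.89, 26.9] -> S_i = -5.14 + 8.01*i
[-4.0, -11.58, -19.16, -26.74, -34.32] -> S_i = -4.00 + -7.58*i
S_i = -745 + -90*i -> [-745, -835, -925, -1015, -1105]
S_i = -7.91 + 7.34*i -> [-7.91, -0.57, 6.77, 14.11, 21.45]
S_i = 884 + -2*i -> [884, 882, 880, 878, 876]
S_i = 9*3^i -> [9, 27, 81, 243, 729]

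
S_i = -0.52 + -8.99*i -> [-0.52, -9.51, -18.5, -27.49, -36.48]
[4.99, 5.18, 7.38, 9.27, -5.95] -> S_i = Random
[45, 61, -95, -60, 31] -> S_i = Random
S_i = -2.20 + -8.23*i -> [-2.2, -10.43, -18.66, -26.89, -35.12]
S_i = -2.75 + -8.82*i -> [-2.75, -11.57, -20.39, -29.21, -38.03]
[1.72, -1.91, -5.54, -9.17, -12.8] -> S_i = 1.72 + -3.63*i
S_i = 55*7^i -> [55, 385, 2695, 18865, 132055]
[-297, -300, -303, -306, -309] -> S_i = -297 + -3*i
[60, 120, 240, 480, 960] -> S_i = 60*2^i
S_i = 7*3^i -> [7, 21, 63, 189, 567]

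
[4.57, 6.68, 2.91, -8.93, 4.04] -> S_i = Random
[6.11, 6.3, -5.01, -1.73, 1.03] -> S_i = Random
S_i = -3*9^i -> [-3, -27, -243, -2187, -19683]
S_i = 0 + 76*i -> [0, 76, 152, 228, 304]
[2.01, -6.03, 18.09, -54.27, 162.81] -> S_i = 2.01*(-3.00)^i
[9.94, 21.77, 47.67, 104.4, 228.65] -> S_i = 9.94*2.19^i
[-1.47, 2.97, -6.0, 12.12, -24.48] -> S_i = -1.47*(-2.02)^i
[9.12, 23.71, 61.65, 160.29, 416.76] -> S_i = 9.12*2.60^i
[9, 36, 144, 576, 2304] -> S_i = 9*4^i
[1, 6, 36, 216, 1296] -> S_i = 1*6^i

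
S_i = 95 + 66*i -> [95, 161, 227, 293, 359]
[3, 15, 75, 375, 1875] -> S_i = 3*5^i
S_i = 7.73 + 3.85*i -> [7.73, 11.58, 15.43, 19.28, 23.13]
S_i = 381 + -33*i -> [381, 348, 315, 282, 249]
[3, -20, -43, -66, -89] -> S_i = 3 + -23*i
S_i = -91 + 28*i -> [-91, -63, -35, -7, 21]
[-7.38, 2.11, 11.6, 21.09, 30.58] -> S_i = -7.38 + 9.49*i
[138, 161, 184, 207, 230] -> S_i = 138 + 23*i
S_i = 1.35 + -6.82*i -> [1.35, -5.47, -12.29, -19.11, -25.93]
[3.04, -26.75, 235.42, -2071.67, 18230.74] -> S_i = 3.04*(-8.80)^i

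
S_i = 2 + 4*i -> [2, 6, 10, 14, 18]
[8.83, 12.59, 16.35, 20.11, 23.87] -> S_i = 8.83 + 3.76*i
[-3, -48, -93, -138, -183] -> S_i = -3 + -45*i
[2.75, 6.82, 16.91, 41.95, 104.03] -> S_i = 2.75*2.48^i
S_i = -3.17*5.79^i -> [-3.17, -18.35, -106.27, -615.31, -3562.65]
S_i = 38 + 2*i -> [38, 40, 42, 44, 46]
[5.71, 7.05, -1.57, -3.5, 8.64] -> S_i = Random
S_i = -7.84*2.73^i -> [-7.84, -21.4, -58.43, -159.52, -435.48]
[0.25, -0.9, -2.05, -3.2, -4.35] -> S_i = 0.25 + -1.15*i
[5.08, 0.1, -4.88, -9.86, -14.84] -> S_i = 5.08 + -4.98*i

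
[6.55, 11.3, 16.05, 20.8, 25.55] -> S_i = 6.55 + 4.75*i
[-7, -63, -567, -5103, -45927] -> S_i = -7*9^i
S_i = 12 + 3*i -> [12, 15, 18, 21, 24]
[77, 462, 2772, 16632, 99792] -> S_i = 77*6^i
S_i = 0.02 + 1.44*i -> [0.02, 1.46, 2.9, 4.34, 5.78]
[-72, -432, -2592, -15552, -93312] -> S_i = -72*6^i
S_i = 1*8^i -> [1, 8, 64, 512, 4096]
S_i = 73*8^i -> [73, 584, 4672, 37376, 299008]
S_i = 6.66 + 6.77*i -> [6.66, 13.43, 20.2, 26.97, 33.74]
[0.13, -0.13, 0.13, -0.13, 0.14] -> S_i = 0.13*(-1.01)^i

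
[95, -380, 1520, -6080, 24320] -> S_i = 95*-4^i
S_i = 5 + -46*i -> [5, -41, -87, -133, -179]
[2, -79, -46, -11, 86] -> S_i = Random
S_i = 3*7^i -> [3, 21, 147, 1029, 7203]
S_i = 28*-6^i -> [28, -168, 1008, -6048, 36288]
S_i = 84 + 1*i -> [84, 85, 86, 87, 88]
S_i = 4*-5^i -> [4, -20, 100, -500, 2500]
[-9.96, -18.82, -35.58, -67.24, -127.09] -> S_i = -9.96*1.89^i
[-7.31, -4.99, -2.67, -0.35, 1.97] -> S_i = -7.31 + 2.32*i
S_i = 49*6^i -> [49, 294, 1764, 10584, 63504]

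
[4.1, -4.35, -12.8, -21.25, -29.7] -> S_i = 4.10 + -8.45*i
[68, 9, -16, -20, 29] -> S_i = Random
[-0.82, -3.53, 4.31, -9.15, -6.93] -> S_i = Random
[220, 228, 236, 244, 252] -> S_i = 220 + 8*i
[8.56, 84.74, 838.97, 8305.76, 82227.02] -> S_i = 8.56*9.90^i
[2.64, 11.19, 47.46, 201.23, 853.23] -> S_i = 2.64*4.24^i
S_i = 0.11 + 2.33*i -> [0.11, 2.44, 4.77, 7.1, 9.43]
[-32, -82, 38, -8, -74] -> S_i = Random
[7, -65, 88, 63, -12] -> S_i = Random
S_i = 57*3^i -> [57, 171, 513, 1539, 4617]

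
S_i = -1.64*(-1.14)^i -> [-1.64, 1.87, -2.13, 2.43, -2.77]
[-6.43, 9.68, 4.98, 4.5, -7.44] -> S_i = Random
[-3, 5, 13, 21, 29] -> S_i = -3 + 8*i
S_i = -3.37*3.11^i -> [-3.37, -10.48, -32.59, -101.37, -315.26]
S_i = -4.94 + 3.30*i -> [-4.94, -1.64, 1.66, 4.96, 8.26]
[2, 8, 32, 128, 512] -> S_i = 2*4^i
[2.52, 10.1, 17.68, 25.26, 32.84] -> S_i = 2.52 + 7.58*i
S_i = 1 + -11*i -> [1, -10, -21, -32, -43]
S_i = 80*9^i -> [80, 720, 6480, 58320, 524880]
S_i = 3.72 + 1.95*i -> [3.72, 5.67, 7.62, 9.57, 11.52]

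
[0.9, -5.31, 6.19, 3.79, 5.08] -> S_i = Random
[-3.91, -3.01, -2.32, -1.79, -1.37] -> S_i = -3.91*0.77^i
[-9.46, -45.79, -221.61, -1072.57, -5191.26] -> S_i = -9.46*4.84^i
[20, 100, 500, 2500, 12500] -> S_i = 20*5^i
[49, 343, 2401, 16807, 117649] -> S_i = 49*7^i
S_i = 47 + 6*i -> [47, 53, 59, 65, 71]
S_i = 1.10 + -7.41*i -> [1.1, -6.31, -13.72, -21.13, -28.54]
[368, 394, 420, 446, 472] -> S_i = 368 + 26*i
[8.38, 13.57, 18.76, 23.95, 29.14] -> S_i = 8.38 + 5.19*i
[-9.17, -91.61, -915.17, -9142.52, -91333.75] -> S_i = -9.17*9.99^i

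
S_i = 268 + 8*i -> [268, 276, 284, 292, 300]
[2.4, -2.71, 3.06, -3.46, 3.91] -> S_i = 2.40*(-1.13)^i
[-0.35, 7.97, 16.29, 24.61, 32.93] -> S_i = -0.35 + 8.32*i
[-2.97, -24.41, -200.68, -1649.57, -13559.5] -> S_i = -2.97*8.22^i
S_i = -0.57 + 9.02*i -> [-0.57, 8.45, 17.47, 26.49, 35.51]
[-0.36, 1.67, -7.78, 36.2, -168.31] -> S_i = -0.36*(-4.65)^i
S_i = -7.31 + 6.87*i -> [-7.31, -0.44, 6.43, 13.3, 20.17]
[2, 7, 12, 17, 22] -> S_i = 2 + 5*i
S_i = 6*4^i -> [6, 24, 96, 384, 1536]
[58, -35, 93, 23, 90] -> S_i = Random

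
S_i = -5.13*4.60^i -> [-5.13, -23.6, -108.55, -499.33, -2296.93]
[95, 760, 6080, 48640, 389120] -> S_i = 95*8^i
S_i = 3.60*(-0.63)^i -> [3.6, -2.27, 1.43, -0.9, 0.57]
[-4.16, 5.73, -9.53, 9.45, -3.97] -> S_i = Random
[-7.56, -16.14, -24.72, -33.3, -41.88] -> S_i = -7.56 + -8.58*i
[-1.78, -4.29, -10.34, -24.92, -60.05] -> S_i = -1.78*2.41^i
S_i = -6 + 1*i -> [-6, -5, -4, -3, -2]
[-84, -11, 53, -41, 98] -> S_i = Random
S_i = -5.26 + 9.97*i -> [-5.26, 4.71, 14.68, 24.65, 34.62]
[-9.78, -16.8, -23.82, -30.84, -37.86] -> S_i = -9.78 + -7.02*i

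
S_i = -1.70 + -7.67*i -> [-1.7, -9.37, -17.04, -24.71, -32.38]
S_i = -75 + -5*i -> [-75, -80, -85, -90, -95]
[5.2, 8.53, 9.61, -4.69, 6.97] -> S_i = Random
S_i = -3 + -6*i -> [-3, -9, -15, -21, -27]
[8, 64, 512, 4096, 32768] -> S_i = 8*8^i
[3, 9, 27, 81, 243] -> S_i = 3*3^i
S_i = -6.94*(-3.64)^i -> [-6.94, 25.26, -91.95, 334.71, -1218.33]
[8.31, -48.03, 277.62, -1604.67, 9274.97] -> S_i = 8.31*(-5.78)^i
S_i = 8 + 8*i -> [8, 16, 24, 32, 40]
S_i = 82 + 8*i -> [82, 90, 98, 106, 114]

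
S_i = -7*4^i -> [-7, -28, -112, -448, -1792]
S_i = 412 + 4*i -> [412, 416, 420, 424, 428]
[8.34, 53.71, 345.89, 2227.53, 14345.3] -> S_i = 8.34*6.44^i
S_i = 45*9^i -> [45, 405, 3645, 32805, 295245]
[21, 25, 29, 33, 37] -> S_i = 21 + 4*i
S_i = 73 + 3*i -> [73, 76, 79, 82, 85]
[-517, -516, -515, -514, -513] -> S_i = -517 + 1*i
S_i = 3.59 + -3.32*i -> [3.59, 0.27, -3.05, -6.37, -9.69]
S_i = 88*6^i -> [88, 528, 3168, 19008, 114048]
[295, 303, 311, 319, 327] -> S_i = 295 + 8*i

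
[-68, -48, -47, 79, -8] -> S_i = Random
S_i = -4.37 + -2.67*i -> [-4.37, -7.04, -9.71, -12.38, -15.05]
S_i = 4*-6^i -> [4, -24, 144, -864, 5184]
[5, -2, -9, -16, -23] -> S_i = 5 + -7*i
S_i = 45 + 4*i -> [45, 49, 53, 57, 61]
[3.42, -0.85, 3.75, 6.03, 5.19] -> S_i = Random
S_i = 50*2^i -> [50, 100, 200, 400, 800]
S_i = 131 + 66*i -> [131, 197, 263, 329, 395]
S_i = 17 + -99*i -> [17, -82, -181, -280, -379]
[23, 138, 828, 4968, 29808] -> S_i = 23*6^i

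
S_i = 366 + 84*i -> [366, 450, 534, 618, 702]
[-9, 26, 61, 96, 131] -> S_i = -9 + 35*i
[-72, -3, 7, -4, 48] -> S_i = Random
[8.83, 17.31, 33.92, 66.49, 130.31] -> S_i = 8.83*1.96^i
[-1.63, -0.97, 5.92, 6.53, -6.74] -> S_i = Random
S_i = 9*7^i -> [9, 63, 441, 3087, 21609]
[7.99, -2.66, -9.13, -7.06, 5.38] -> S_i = Random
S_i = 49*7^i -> [49, 343, 2401, 16807, 117649]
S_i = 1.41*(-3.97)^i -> [1.41, -5.6, 22.22, -88.22, 350.25]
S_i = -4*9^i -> [-4, -36, -324, -2916, -26244]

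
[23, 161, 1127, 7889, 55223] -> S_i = 23*7^i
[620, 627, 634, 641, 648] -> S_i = 620 + 7*i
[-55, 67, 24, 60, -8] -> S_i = Random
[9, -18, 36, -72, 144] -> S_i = 9*-2^i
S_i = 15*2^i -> [15, 30, 60, 120, 240]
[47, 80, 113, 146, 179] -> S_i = 47 + 33*i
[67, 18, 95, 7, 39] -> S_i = Random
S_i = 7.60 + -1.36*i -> [7.6, 6.24, 4.88, 3.52, 2.16]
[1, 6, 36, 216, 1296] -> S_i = 1*6^i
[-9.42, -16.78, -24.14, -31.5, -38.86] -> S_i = -9.42 + -7.36*i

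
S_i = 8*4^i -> [8, 32, 128, 512, 2048]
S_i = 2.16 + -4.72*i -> [2.16, -2.56, -7.28, -12.0, -16.72]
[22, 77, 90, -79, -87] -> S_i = Random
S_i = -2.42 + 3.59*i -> [-2.42, 1.17, 4.76, 8.35, 11.94]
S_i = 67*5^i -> [67, 335, 1675, 8375, 41875]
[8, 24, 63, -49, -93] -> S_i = Random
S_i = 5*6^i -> [5, 30, 180, 1080, 6480]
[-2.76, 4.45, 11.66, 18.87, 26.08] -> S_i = -2.76 + 7.21*i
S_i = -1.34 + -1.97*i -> [-1.34, -3.31, -5.28, -7.25, -9.22]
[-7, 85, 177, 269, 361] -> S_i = -7 + 92*i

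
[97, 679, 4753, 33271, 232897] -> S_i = 97*7^i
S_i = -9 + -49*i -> [-9, -58, -107, -156, -205]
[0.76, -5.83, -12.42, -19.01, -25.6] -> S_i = 0.76 + -6.59*i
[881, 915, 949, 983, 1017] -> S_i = 881 + 34*i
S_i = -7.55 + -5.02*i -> [-7.55, -12.57, -17.59, -22.61, -27.63]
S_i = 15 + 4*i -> [15, 19, 23, 27, 31]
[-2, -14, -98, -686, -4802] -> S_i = -2*7^i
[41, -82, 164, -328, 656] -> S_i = 41*-2^i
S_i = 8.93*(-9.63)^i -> [8.93, -86.0, 828.14, -7974.99, 76799.18]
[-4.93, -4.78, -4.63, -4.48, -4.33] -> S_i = -4.93 + 0.15*i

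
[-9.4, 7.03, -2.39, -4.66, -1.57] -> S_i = Random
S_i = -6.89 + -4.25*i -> [-6.89, -11.14, -15.39, -19.64, -23.89]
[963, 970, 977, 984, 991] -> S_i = 963 + 7*i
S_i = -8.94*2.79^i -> [-8.94, -24.94, -69.59, -194.16, -541.69]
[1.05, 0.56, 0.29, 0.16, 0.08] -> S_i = 1.05*0.53^i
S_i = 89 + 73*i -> [89, 162, 235, 308, 381]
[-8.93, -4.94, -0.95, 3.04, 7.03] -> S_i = -8.93 + 3.99*i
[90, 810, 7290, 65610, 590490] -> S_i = 90*9^i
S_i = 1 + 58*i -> [1, 59, 117, 175, 233]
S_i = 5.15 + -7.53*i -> [5.15, -2.38, -9.91, -17.44, -24.97]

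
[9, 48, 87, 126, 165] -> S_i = 9 + 39*i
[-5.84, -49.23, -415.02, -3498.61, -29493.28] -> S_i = -5.84*8.43^i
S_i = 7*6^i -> [7, 42, 252, 1512, 9072]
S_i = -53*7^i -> [-53, -371, -2597, -18179, -127253]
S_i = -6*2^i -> [-6, -12, -24, -48, -96]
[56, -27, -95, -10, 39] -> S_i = Random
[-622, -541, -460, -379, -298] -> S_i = -622 + 81*i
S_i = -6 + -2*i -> [-6, -8, -10, -12, -14]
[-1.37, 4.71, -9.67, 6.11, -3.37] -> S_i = Random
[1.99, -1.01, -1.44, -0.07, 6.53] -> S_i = Random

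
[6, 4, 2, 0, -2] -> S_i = 6 + -2*i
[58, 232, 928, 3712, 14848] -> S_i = 58*4^i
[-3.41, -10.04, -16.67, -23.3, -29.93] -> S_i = -3.41 + -6.63*i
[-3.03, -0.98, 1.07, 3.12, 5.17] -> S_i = -3.03 + 2.05*i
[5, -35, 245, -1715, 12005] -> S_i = 5*-7^i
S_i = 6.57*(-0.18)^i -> [6.57, -1.18, 0.21, -0.04, 0.01]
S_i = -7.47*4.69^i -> [-7.47, -35.03, -164.31, -770.62, -3614.2]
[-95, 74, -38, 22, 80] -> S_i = Random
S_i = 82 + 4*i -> [82, 86, 90, 94, 98]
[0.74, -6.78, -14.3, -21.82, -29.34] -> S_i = 0.74 + -7.52*i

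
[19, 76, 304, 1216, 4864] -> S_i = 19*4^i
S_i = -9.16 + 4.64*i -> [-9.16, -4.52, 0.12, 4.76, 9.4]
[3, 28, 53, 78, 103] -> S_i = 3 + 25*i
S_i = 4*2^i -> [4, 8, 16, 32, 64]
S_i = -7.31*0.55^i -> [-7.31, -4.02, -2.21, -1.22, -0.67]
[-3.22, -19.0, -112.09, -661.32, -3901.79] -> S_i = -3.22*5.90^i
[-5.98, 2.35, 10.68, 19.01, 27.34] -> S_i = -5.98 + 8.33*i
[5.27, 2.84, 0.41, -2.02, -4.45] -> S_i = 5.27 + -2.43*i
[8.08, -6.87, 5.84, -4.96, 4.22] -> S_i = 8.08*(-0.85)^i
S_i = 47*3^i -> [47, 141, 423, 1269, 3807]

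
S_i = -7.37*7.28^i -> [-7.37, -53.65, -390.6, -2843.55, -20701.08]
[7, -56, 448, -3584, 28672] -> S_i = 7*-8^i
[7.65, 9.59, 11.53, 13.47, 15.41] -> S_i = 7.65 + 1.94*i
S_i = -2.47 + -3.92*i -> [-2.47, -6.39, -10.31, -14.23, -18.15]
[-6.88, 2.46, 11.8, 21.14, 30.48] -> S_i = -6.88 + 9.34*i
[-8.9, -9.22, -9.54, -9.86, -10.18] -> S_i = -8.90 + -0.32*i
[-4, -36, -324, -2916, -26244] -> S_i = -4*9^i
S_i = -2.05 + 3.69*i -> [-2.05, 1.64, 5.33, 9.02, 12.71]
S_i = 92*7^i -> [92, 644, 4508, 31556, 220892]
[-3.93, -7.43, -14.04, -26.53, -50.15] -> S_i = -3.93*1.89^i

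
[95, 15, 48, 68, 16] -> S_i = Random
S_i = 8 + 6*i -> [8, 14, 20, 26, 32]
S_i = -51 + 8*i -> [-51, -43, -35, -27, -19]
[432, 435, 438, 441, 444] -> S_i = 432 + 3*i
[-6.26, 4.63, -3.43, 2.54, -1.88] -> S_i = -6.26*(-0.74)^i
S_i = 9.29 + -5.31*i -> [9.29, 3.98, -1.33, -6.64, -11.95]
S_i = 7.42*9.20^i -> [7.42, 68.26, 628.03, 5777.86, 53156.36]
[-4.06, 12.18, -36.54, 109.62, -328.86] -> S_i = -4.06*(-3.00)^i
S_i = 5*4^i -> [5, 20, 80, 320, 1280]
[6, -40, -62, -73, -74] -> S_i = Random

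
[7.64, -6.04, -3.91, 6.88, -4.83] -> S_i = Random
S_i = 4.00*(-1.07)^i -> [4.0, -4.28, 4.58, -4.9, 5.24]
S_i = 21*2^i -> [21, 42, 84, 168, 336]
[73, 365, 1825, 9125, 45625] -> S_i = 73*5^i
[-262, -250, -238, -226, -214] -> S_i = -262 + 12*i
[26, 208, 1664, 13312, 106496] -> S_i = 26*8^i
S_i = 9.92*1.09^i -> [9.92, 10.81, 11.79, 12.85, 14.0]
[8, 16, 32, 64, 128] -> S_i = 8*2^i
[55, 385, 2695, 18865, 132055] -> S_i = 55*7^i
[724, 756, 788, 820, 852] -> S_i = 724 + 32*i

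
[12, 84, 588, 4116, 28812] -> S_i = 12*7^i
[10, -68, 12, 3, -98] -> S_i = Random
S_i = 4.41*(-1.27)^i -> [4.41, -5.6, 7.11, -9.03, 11.47]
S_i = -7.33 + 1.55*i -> [-7.33, -5.78, -4.23, -2.68, -1.13]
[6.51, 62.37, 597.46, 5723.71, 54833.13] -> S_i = 6.51*9.58^i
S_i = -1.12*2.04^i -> [-1.12, -2.28, -4.66, -9.51, -19.4]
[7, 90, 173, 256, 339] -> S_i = 7 + 83*i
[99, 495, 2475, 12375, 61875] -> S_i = 99*5^i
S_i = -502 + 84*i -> [-502, -418, -334, -250, -166]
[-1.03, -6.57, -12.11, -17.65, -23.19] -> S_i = -1.03 + -5.54*i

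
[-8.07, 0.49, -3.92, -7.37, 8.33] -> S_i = Random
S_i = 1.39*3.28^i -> [1.39, 4.56, 14.95, 49.05, 160.88]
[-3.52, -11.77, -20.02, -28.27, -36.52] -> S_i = -3.52 + -8.25*i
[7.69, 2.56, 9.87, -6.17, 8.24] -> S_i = Random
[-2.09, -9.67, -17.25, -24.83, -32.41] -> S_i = -2.09 + -7.58*i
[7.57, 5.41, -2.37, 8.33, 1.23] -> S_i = Random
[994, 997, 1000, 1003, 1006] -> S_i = 994 + 3*i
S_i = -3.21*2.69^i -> [-3.21, -8.63, -23.23, -62.48, -168.08]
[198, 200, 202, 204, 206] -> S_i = 198 + 2*i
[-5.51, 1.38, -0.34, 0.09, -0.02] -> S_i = -5.51*(-0.25)^i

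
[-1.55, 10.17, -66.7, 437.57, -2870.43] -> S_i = -1.55*(-6.56)^i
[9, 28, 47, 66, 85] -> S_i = 9 + 19*i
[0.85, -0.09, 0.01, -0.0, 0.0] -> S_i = 0.85*(-0.11)^i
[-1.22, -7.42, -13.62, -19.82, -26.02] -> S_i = -1.22 + -6.20*i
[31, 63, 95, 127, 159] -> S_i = 31 + 32*i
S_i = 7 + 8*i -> [7, 15, 23, 31, 39]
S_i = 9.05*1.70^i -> [9.05, 15.39, 26.15, 44.46, 75.59]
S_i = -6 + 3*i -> [-6, -3, 0, 3, 6]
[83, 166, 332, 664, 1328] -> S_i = 83*2^i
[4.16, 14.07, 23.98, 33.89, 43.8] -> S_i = 4.16 + 9.91*i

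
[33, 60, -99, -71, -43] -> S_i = Random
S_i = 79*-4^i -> [79, -316, 1264, -5056, 20224]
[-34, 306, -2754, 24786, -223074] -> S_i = -34*-9^i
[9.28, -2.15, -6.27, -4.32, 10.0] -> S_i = Random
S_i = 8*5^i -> [8, 40, 200, 1000, 5000]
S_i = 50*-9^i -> [50, -450, 4050, -36450, 328050]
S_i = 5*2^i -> [5, 10, 20, 40, 80]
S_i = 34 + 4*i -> [34, 38, 42, 46, 50]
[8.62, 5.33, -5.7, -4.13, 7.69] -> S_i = Random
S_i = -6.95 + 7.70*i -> [-6.95, 0.75, 8.45, 16.15, 23.85]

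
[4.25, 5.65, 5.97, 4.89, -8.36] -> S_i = Random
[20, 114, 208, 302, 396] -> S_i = 20 + 94*i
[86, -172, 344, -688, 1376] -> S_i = 86*-2^i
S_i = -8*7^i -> [-8, -56, -392, -2744, -19208]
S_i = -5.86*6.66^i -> [-5.86, -39.03, -259.92, -1731.09, -11529.08]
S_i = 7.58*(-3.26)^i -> [7.58, -24.71, 80.56, -262.62, 856.13]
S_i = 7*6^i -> [7, 42, 252, 1512, 9072]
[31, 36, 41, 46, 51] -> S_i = 31 + 5*i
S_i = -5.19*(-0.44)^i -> [-5.19, 2.28, -1.0, 0.44, -0.19]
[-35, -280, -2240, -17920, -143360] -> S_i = -35*8^i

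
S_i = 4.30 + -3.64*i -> [4.3, 0.66, -2.98, -6.62, -10.26]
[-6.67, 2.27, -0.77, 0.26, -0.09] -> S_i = -6.67*(-0.34)^i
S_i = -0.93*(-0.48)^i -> [-0.93, 0.45, -0.21, 0.1, -0.05]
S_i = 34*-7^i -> [34, -238, 1666, -11662, 81634]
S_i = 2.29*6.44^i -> [2.29, 14.75, 94.97, 611.64, 3938.94]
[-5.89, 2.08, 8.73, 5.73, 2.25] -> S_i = Random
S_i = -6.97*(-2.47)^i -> [-6.97, 17.22, -42.52, 105.03, -259.43]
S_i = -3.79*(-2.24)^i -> [-3.79, 8.49, -19.02, 42.6, -95.42]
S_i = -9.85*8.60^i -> [-9.85, -84.71, -728.51, -6265.15, -53880.3]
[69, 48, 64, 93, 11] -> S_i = Random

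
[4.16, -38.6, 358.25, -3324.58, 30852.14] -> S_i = 4.16*(-9.28)^i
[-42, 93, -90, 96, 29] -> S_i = Random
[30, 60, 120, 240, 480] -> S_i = 30*2^i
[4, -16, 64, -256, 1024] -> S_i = 4*-4^i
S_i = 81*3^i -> [81, 243, 729, 2187, 6561]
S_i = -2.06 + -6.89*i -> [-2.06, -8.95, -15.84, -22.73, -29.62]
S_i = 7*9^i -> [7, 63, 567, 5103, 45927]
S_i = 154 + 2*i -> [154, 156, 158, 160, 162]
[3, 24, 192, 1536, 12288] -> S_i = 3*8^i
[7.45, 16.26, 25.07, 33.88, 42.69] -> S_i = 7.45 + 8.81*i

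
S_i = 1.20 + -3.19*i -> [1.2, -1.99, -5.18, -8.37, -11.56]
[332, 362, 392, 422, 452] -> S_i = 332 + 30*i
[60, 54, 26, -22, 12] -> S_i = Random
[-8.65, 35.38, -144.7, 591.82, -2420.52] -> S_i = -8.65*(-4.09)^i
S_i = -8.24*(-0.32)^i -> [-8.24, 2.64, -0.84, 0.27, -0.09]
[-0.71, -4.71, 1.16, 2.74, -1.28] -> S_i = Random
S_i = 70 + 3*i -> [70, 73, 76, 79, 82]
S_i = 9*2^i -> [9, 18, 36, 72, 144]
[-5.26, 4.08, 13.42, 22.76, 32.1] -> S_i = -5.26 + 9.34*i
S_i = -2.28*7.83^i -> [-2.28, -17.85, -139.78, -1094.51, -8570.02]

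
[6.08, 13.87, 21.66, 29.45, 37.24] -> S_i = 6.08 + 7.79*i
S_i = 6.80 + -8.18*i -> [6.8, -1.38, -9.56, -17.74, -25.92]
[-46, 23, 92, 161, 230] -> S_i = -46 + 69*i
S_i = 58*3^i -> [58, 174, 522, 1566, 4698]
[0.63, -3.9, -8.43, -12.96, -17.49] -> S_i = 0.63 + -4.53*i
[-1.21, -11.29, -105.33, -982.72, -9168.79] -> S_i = -1.21*9.33^i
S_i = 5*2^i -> [5, 10, 20, 40, 80]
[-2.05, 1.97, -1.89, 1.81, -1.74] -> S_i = -2.05*(-0.96)^i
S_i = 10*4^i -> [10, 40, 160, 640, 2560]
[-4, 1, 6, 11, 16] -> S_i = -4 + 5*i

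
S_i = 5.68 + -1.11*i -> [5.68, 4.57, 3.46, 2.35, 1.24]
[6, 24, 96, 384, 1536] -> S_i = 6*4^i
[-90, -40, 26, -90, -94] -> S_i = Random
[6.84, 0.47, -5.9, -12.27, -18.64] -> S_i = 6.84 + -6.37*i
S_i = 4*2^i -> [4, 8, 16, 32, 64]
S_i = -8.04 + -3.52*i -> [-8.04, -11.56, -15.08, -18.6, -22.12]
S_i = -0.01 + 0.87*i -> [-0.01, 0.86, 1.73, 2.6, 3.47]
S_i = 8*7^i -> [8, 56, 392, 2744, 19208]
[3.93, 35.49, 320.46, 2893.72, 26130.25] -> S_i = 3.93*9.03^i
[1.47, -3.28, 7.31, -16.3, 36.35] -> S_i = 1.47*(-2.23)^i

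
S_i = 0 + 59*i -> [0, 59, 118, 177, 236]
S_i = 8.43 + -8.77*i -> [8.43, -0.34, -9.11, -17.88, -26.65]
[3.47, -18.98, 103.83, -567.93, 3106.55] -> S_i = 3.47*(-5.47)^i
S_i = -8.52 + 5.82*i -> [-8.52, -2.7, 3.12, 8.94, 14.76]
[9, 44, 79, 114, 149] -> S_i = 9 + 35*i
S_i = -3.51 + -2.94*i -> [-3.51, -6.45, -9.39, -12.33, -15.27]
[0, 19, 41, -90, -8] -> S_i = Random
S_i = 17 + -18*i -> [17, -1, -19, -37, -55]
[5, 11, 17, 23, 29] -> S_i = 5 + 6*i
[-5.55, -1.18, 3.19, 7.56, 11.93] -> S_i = -5.55 + 4.37*i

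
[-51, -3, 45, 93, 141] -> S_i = -51 + 48*i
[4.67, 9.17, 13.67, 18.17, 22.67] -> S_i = 4.67 + 4.50*i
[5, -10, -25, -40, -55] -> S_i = 5 + -15*i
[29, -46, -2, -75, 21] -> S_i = Random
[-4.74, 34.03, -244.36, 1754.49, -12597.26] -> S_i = -4.74*(-7.18)^i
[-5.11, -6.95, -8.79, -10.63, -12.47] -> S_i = -5.11 + -1.84*i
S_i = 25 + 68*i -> [25, 93, 161, 229, 297]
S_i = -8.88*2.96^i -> [-8.88, -26.28, -77.8, -230.3, -681.68]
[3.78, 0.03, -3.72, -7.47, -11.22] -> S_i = 3.78 + -3.75*i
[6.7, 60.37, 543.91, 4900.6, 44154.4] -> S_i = 6.70*9.01^i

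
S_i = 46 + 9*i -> [46, 55, 64, 73, 82]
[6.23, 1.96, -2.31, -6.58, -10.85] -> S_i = 6.23 + -4.27*i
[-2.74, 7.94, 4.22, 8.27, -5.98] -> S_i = Random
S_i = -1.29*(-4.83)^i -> [-1.29, 6.23, -30.09, 145.36, -702.07]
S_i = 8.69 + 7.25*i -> [8.69, 15.94, 23.19, 30.44, 37.69]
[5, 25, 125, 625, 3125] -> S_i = 5*5^i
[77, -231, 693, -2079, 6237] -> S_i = 77*-3^i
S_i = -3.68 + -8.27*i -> [-3.68, -11.95, -20.22, -28.49, -36.76]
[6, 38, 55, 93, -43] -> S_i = Random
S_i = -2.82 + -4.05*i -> [-2.82, -6.87, -10.92, -14.97, -19.02]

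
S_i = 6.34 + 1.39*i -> [6.34, 7.73, 9.12, 10.51, 11.9]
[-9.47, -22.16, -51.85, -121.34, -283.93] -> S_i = -9.47*2.34^i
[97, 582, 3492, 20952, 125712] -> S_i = 97*6^i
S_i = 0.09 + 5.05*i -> [0.09, 5.14, 10.19, 15.24, 20.29]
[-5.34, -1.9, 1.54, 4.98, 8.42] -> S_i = -5.34 + 3.44*i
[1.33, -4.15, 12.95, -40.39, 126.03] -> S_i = 1.33*(-3.12)^i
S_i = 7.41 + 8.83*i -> [7.41, 16.24, 25.07, 33.9, 42.73]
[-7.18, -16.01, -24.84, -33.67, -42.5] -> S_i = -7.18 + -8.83*i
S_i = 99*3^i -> [99, 297, 891, 2673, 8019]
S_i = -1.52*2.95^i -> [-1.52, -4.48, -13.23, -39.02, -115.11]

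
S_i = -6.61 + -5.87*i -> [-6.61, -12.48, -18.35, -24.22, -30.09]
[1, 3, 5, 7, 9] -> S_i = 1 + 2*i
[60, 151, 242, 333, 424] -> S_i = 60 + 91*i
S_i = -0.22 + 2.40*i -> [-0.22, 2.18, 4.58, 6.98, 9.38]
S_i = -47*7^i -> [-47, -329, -2303, -16121, -112847]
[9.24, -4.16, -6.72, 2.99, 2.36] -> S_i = Random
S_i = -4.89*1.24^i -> [-4.89, -6.06, -7.52, -9.32, -11.56]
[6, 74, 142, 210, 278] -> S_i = 6 + 68*i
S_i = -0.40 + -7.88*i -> [-0.4, -8.28, -16.16, -24.04, -31.92]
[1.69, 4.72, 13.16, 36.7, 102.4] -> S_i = 1.69*2.79^i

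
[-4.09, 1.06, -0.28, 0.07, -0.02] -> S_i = -4.09*(-0.26)^i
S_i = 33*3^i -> [33, 99, 297, 891, 2673]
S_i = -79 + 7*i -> [-79, -72, -65, -58, -51]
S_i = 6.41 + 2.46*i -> [6.41, 8.87, 11.33, 13.79, 16.25]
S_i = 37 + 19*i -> [37, 56, 75, 94, 113]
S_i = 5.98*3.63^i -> [5.98, 21.71, 78.8, 286.04, 1038.31]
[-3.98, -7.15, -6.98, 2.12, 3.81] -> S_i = Random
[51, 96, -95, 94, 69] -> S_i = Random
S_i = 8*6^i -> [8, 48, 288, 1728, 10368]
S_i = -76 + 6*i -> [-76, -70, -64, -58, -52]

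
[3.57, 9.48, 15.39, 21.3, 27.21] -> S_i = 3.57 + 5.91*i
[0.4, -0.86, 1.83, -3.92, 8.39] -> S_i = 0.40*(-2.14)^i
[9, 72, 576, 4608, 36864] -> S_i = 9*8^i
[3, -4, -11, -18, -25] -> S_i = 3 + -7*i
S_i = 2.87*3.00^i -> [2.87, 8.61, 25.83, 77.49, 232.47]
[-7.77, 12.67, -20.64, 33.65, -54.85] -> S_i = -7.77*(-1.63)^i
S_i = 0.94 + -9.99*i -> [0.94, -9.05, -19.04, -29.03, -39.02]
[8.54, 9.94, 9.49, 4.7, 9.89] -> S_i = Random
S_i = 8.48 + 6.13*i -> [8.48, 14.61, 20.74, 26.87, 33.0]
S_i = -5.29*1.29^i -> [-5.29, -6.82, -8.8, -11.36, -14.65]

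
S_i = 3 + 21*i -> [3, 24, 45, 66, 87]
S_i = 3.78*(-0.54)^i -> [3.78, -2.04, 1.1, -0.6, 0.32]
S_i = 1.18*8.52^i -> [1.18, 10.05, 85.66, 729.79, 6217.85]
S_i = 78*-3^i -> [78, -234, 702, -2106, 6318]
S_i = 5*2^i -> [5, 10, 20, 40, 80]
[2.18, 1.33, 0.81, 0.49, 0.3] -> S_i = 2.18*0.61^i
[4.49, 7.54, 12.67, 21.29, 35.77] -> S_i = 4.49*1.68^i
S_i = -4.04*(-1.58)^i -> [-4.04, 6.38, -10.09, 15.94, -25.18]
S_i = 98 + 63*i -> [98, 161, 224, 287, 350]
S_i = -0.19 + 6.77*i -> [-0.19, 6.58, 13.35, 20.12, 26.89]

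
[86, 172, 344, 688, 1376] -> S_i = 86*2^i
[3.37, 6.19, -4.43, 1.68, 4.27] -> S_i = Random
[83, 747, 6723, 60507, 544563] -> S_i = 83*9^i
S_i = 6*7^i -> [6, 42, 294, 2058, 14406]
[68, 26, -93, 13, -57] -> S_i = Random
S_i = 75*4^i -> [75, 300, 1200, 4800, 19200]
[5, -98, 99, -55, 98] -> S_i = Random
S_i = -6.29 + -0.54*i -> [-6.29, -6.83, -7.37, -7.91, -8.45]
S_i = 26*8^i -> [26, 208, 1664, 13312, 106496]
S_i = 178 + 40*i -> [178, 218, 258, 298, 338]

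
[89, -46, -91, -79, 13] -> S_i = Random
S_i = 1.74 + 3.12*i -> [1.74, 4.86, 7.98, 11.1, 14.22]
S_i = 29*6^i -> [29, 174, 1044, 6264, 37584]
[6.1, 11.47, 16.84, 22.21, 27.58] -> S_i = 6.10 + 5.37*i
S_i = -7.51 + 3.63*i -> [-7.51, -3.88, -0.25, 3.38, 7.01]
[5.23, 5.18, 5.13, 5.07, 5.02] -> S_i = 5.23*0.99^i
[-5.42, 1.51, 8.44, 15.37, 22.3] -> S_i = -5.42 + 6.93*i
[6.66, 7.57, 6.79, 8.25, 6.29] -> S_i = Random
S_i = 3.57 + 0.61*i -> [3.57, 4.18, 4.79, 5.4, 6.01]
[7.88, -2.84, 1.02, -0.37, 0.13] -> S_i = 7.88*(-0.36)^i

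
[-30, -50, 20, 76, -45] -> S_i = Random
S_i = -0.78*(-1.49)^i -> [-0.78, 1.16, -1.73, 2.58, -3.84]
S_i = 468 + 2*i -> [468, 470, 472, 474, 476]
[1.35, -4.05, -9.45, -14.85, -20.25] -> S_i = 1.35 + -5.40*i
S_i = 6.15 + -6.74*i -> [6.15, -0.59, -7.33, -14.07, -20.81]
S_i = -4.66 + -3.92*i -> [-4.66, -8.58, -12.5, -16.42, -20.34]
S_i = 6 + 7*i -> [6, 13, 20, 27, 34]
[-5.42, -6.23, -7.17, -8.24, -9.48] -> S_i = -5.42*1.15^i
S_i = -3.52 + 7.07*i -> [-3.52, 3.55, 10.62, 17.69, 24.76]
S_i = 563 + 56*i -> [563, 619, 675, 731, 787]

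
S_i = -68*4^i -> [-68, -272, -1088, -4352, -17408]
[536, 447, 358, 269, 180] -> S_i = 536 + -89*i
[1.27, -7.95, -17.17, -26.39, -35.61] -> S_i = 1.27 + -9.22*i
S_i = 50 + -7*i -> [50, 43, 36, 29, 22]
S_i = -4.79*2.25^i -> [-4.79, -10.78, -24.25, -54.56, -122.76]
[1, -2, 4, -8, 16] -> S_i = 1*-2^i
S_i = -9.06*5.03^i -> [-9.06, -45.57, -229.23, -1153.01, -5799.63]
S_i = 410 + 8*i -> [410, 418, 426, 434, 442]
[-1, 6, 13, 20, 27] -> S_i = -1 + 7*i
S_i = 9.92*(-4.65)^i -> [9.92, -46.13, 214.5, -997.4, 4637.92]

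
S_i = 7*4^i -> [7, 28, 112, 448, 1792]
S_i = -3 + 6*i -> [-3, 3, 9, 15, 21]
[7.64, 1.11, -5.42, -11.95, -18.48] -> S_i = 7.64 + -6.53*i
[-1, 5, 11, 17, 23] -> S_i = -1 + 6*i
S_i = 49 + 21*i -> [49, 70, 91, 112, 133]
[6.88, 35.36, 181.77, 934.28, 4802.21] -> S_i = 6.88*5.14^i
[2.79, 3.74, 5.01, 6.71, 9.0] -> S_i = 2.79*1.34^i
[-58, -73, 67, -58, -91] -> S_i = Random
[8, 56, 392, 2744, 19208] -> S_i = 8*7^i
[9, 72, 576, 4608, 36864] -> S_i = 9*8^i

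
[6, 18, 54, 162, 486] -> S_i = 6*3^i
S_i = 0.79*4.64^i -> [0.79, 3.67, 17.01, 78.92, 366.18]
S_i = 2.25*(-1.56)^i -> [2.25, -3.51, 5.48, -8.54, 13.33]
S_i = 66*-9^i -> [66, -594, 5346, -48114, 433026]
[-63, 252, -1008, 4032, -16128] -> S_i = -63*-4^i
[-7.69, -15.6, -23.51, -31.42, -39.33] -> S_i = -7.69 + -7.91*i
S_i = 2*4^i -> [2, 8, 32, 128, 512]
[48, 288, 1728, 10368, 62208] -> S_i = 48*6^i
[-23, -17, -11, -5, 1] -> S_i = -23 + 6*i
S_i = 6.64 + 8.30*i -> [6.64, 14.94, 23.24, 31.54, 39.84]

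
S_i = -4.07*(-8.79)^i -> [-4.07, 35.78, -314.46, 2764.15, -24296.85]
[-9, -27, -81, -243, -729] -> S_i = -9*3^i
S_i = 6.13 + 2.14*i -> [6.13, 8.27, 10.41, 12.55, 14.69]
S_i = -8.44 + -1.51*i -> [-8.44, -9.95, -11.46, -12.97, -14.48]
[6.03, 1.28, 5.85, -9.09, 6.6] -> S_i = Random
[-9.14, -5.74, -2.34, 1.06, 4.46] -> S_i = -9.14 + 3.40*i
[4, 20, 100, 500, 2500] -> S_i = 4*5^i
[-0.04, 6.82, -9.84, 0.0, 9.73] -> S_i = Random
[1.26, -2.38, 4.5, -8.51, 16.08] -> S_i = 1.26*(-1.89)^i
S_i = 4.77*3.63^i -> [4.77, 17.32, 62.85, 228.16, 828.22]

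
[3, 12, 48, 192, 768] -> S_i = 3*4^i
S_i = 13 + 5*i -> [13, 18, 23, 28, 33]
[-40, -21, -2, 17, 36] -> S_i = -40 + 19*i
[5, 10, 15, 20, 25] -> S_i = 5 + 5*i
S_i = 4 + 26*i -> [4, 30, 56, 82, 108]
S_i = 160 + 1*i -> [160, 161, 162, 163, 164]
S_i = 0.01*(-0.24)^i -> [0.01, -0.0, 0.0, -0.0, 0.0]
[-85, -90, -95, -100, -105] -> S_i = -85 + -5*i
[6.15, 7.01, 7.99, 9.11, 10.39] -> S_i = 6.15*1.14^i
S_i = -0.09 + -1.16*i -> [-0.09, -1.25, -2.41, -3.57, -4.73]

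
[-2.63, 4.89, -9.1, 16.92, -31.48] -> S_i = -2.63*(-1.86)^i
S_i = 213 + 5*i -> [213, 218, 223, 228, 233]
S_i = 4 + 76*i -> [4, 80, 156, 232, 308]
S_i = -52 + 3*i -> [-52, -49, -46, -43, -40]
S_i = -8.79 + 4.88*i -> [-8.79, -3.91, 0.97, 5.85, 10.73]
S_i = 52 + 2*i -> [52, 54, 56, 58, 60]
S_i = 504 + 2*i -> [504, 506, 508, 510, 512]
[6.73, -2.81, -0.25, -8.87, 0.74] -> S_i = Random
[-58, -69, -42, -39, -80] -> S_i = Random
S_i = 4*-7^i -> [4, -28, 196, -1372, 9604]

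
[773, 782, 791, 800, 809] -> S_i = 773 + 9*i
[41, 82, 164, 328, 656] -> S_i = 41*2^i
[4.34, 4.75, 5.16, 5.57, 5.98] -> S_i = 4.34 + 0.41*i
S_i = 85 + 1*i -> [85, 86, 87, 88, 89]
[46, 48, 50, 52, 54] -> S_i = 46 + 2*i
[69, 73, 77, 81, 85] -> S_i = 69 + 4*i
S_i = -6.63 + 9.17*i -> [-6.63, 2.54, 11.71, 20.88, 30.05]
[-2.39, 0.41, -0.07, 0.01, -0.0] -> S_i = -2.39*(-0.17)^i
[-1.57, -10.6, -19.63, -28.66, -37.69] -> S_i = -1.57 + -9.03*i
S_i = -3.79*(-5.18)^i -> [-3.79, 19.63, -101.69, 526.78, -2728.72]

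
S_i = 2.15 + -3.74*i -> [2.15, -1.59, -5.33, -9.07, -12.81]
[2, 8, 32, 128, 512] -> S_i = 2*4^i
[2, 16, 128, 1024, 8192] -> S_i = 2*8^i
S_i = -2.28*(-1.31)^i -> [-2.28, 2.99, -3.91, 5.13, -6.71]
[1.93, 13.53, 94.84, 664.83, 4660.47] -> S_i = 1.93*7.01^i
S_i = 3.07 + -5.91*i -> [3.07, -2.84, -8.75, -14.66, -20.57]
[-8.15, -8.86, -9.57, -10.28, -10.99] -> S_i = -8.15 + -0.71*i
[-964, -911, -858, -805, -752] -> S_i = -964 + 53*i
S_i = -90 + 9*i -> [-90, -81, -72, -63, -54]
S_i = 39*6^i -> [39, 234, 1404, 8424, 50544]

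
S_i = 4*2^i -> [4, 8, 16, 32, 64]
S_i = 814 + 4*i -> [814, 818, 822, 826, 830]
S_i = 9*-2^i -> [9, -18, 36, -72, 144]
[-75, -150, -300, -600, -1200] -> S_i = -75*2^i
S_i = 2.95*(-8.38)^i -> [2.95, -24.72, 207.16, -1736.02, 14547.83]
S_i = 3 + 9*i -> [3, 12, 21, 30, 39]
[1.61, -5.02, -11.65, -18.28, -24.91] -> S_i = 1.61 + -6.63*i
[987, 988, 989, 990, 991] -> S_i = 987 + 1*i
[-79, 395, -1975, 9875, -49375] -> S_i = -79*-5^i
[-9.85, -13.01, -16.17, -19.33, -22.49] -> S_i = -9.85 + -3.16*i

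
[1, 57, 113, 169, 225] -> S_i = 1 + 56*i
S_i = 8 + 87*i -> [8, 95, 182, 269, 356]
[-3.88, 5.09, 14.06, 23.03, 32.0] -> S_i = -3.88 + 8.97*i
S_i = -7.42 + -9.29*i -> [-7.42, -16.71, -26.0, -35.29, -44.58]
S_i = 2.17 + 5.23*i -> [2.17, 7.4, 12.63, 17.86, 23.09]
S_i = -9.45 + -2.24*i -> [-9.45, -11.69, -13.93, -16.17, -18.41]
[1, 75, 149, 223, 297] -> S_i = 1 + 74*i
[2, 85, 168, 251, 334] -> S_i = 2 + 83*i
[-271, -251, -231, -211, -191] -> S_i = -271 + 20*i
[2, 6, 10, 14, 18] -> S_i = 2 + 4*i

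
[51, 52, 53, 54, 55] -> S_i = 51 + 1*i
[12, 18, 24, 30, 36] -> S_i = 12 + 6*i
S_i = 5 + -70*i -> [5, -65, -135, -205, -275]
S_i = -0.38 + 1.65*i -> [-0.38, 1.27, 2.92, 4.57, 6.22]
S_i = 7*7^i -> [7, 49, 343, 2401, 16807]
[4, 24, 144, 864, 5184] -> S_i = 4*6^i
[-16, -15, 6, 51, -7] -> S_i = Random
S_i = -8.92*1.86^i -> [-8.92, -16.59, -30.86, -57.4, -106.76]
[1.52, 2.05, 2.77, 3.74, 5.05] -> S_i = 1.52*1.35^i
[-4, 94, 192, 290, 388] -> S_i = -4 + 98*i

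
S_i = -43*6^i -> [-43, -258, -1548, -9288, -55728]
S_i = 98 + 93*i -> [98, 191, 284, 377, 470]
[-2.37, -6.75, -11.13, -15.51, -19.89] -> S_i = -2.37 + -4.38*i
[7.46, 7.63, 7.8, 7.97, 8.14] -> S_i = 7.46 + 0.17*i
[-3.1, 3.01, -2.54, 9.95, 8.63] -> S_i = Random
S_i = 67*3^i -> [67, 201, 603, 1809, 5427]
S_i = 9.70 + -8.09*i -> [9.7, 1.61, -6.48, -14.57, -22.66]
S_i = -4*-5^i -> [-4, 20, -100, 500, -2500]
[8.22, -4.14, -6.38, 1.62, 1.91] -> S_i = Random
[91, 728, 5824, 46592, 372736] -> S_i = 91*8^i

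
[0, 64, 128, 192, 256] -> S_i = 0 + 64*i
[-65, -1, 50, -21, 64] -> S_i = Random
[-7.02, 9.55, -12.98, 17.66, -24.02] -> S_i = -7.02*(-1.36)^i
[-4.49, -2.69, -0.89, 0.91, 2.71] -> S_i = -4.49 + 1.80*i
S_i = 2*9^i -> [2, 18, 162, 1458, 13122]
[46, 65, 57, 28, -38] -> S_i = Random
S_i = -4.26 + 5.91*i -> [-4.26, 1.65, 7.56, 13.47, 19.38]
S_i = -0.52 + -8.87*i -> [-0.52, -9.39, -18.26, -27.13, -36.0]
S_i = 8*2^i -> [8, 16, 32, 64, 128]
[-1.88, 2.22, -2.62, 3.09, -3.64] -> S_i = -1.88*(-1.18)^i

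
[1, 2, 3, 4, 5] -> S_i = 1 + 1*i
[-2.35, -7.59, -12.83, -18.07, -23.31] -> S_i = -2.35 + -5.24*i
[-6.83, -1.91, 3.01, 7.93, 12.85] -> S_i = -6.83 + 4.92*i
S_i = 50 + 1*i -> [50, 51, 52, 53, 54]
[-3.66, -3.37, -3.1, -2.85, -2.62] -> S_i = -3.66*0.92^i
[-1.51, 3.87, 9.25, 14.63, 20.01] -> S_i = -1.51 + 5.38*i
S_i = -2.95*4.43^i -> [-2.95, -13.07, -57.89, -256.47, -1136.15]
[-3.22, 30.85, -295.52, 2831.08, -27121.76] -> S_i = -3.22*(-9.58)^i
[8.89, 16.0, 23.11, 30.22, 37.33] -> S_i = 8.89 + 7.11*i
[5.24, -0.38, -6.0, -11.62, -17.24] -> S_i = 5.24 + -5.62*i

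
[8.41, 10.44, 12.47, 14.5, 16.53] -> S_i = 8.41 + 2.03*i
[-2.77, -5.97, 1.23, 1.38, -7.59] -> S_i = Random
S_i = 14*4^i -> [14, 56, 224, 896, 3584]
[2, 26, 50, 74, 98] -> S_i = 2 + 24*i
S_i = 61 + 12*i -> [61, 73, 85, 97, 109]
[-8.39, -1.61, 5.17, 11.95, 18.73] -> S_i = -8.39 + 6.78*i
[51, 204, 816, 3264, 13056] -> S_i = 51*4^i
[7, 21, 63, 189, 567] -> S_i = 7*3^i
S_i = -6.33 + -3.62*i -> [-6.33, -9.95, -13.57, -17.19, -20.81]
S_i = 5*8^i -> [5, 40, 320, 2560, 20480]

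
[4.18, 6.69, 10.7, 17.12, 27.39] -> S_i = 4.18*1.60^i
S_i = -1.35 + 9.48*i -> [-1.35, 8.13, 17.61, 27.09, 36.57]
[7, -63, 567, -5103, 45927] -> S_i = 7*-9^i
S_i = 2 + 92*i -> [2, 94, 186, 278, 370]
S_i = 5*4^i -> [5, 20, 80, 320, 1280]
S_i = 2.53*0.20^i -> [2.53, 0.51, 0.1, 0.02, 0.0]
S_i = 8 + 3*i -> [8, 11, 14, 17, 20]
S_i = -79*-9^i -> [-79, 711, -6399, 57591, -518319]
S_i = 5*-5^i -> [5, -25, 125, -625, 3125]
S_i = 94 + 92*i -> [94, 186, 278, 370, 462]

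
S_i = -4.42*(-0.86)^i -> [-4.42, 3.8, -3.27, 2.81, -2.42]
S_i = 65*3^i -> [65, 195, 585, 1755, 5265]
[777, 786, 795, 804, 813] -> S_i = 777 + 9*i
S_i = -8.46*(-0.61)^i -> [-8.46, 5.16, -3.15, 1.92, -1.17]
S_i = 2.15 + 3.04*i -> [2.15, 5.19, 8.23, 11.27, 14.31]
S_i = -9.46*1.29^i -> [-9.46, -12.2, -15.74, -20.31, -26.2]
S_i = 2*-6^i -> [2, -12, 72, -432, 2592]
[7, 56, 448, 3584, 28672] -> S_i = 7*8^i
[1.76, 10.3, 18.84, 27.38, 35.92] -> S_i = 1.76 + 8.54*i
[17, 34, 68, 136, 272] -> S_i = 17*2^i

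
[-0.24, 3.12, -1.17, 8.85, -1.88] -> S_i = Random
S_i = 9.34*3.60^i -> [9.34, 33.62, 121.05, 435.77, 1568.76]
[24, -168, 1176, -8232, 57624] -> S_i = 24*-7^i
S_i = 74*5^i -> [74, 370, 1850, 9250, 46250]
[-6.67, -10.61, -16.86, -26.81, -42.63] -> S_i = -6.67*1.59^i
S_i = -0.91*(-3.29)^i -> [-0.91, 2.99, -9.85, 32.41, -106.62]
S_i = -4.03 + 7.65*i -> [-4.03, 3.62, 11.27, 18.92, 26.57]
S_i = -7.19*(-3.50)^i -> [-7.19, 25.17, -88.08, 308.27, -1078.95]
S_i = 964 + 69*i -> [964, 1033, 1102, 1171, 1240]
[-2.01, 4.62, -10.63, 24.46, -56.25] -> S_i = -2.01*(-2.30)^i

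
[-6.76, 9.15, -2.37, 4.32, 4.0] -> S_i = Random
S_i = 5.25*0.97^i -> [5.25, 5.09, 4.94, 4.79, 4.65]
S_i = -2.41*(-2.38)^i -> [-2.41, 5.74, -13.65, 32.49, -77.33]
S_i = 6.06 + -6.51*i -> [6.06, -0.45, -6.96, -13.47, -19.98]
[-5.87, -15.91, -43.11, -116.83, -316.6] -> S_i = -5.87*2.71^i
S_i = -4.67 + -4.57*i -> [-4.67, -9.24, -13.81, -18.38, -22.95]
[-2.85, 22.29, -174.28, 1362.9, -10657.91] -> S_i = -2.85*(-7.82)^i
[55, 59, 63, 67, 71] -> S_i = 55 + 4*i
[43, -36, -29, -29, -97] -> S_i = Random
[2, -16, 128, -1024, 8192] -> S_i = 2*-8^i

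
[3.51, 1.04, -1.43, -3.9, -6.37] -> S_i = 3.51 + -2.47*i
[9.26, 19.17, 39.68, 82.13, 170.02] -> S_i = 9.26*2.07^i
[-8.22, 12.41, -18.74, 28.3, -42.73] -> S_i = -8.22*(-1.51)^i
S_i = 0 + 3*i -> [0, 3, 6, 9, 12]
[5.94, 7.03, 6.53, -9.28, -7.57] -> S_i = Random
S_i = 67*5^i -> [67, 335, 1675, 8375, 41875]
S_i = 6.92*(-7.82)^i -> [6.92, -54.11, 423.17, -3309.23, 25878.14]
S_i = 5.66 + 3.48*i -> [5.66, 9.14, 12.62, 16.1, 19.58]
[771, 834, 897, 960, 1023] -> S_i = 771 + 63*i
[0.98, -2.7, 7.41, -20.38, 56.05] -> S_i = 0.98*(-2.75)^i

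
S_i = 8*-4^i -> [8, -32, 128, -512, 2048]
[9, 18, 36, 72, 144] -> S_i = 9*2^i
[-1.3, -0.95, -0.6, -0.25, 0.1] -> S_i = -1.30 + 0.35*i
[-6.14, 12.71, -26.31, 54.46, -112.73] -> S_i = -6.14*(-2.07)^i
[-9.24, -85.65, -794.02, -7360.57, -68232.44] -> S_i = -9.24*9.27^i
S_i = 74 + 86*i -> [74, 160, 246, 332, 418]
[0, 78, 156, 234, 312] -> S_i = 0 + 78*i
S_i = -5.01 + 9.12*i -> [-5.01, 4.11, 13.23, 22.35, 31.47]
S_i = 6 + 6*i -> [6, 12, 18, 24, 30]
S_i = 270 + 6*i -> [270, 276, 282, 288, 294]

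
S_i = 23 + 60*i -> [23, 83, 143, 203, 263]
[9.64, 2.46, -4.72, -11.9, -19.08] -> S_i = 9.64 + -7.18*i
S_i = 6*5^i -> [6, 30, 150, 750, 3750]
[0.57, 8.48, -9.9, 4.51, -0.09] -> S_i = Random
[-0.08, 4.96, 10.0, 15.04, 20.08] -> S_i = -0.08 + 5.04*i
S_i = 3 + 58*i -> [3, 61, 119, 177, 235]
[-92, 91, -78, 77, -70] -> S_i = Random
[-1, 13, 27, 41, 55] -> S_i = -1 + 14*i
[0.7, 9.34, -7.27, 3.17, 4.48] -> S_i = Random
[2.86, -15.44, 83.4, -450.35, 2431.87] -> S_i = 2.86*(-5.40)^i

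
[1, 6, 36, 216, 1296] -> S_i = 1*6^i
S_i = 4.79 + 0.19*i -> [4.79, 4.98, 5.17, 5.36, 5.55]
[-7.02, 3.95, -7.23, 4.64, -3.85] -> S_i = Random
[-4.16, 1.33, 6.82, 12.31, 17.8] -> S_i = -4.16 + 5.49*i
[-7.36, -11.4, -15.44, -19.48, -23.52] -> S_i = -7.36 + -4.04*i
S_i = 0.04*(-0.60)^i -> [0.04, -0.02, 0.01, -0.01, 0.01]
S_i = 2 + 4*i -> [2, 6, 10, 14, 18]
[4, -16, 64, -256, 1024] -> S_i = 4*-4^i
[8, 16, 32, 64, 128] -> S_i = 8*2^i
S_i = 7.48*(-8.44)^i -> [7.48, -63.13, 532.83, -4497.06, 37955.21]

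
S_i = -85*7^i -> [-85, -595, -4165, -29155, -204085]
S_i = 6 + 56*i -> [6, 62, 118, 174, 230]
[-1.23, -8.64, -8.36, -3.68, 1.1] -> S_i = Random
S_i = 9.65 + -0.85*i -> [9.65, 8.8, 7.95, 7.1, 6.25]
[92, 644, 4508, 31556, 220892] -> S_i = 92*7^i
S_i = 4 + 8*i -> [4, 12, 20, 28, 36]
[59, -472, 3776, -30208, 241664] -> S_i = 59*-8^i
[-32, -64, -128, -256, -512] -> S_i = -32*2^i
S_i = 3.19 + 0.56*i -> [3.19, 3.75, 4.31, 4.87, 5.43]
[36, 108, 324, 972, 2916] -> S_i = 36*3^i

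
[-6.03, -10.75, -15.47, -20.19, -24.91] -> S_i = -6.03 + -4.72*i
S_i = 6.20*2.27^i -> [6.2, 14.07, 31.95, 72.52, 164.62]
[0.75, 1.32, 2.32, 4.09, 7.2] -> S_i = 0.75*1.76^i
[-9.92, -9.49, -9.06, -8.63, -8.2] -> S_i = -9.92 + 0.43*i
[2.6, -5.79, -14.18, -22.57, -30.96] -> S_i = 2.60 + -8.39*i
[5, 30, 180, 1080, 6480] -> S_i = 5*6^i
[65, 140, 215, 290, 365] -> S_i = 65 + 75*i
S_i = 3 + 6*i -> [3, 9, 15, 21, 27]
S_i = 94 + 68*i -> [94, 162, 230, 298, 366]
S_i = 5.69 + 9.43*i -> [5.69, 15.12, 24.55, 33.98, 43.41]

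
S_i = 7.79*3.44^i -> [7.79, 26.8, 92.18, 317.11, 1090.87]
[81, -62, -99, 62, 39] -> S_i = Random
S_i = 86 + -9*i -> [86, 77, 68, 59, 50]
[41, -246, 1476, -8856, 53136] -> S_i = 41*-6^i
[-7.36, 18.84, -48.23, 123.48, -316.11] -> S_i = -7.36*(-2.56)^i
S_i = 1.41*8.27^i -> [1.41, 11.66, 96.43, 797.51, 6595.4]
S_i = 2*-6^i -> [2, -12, 72, -432, 2592]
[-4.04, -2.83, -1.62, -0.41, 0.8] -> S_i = -4.04 + 1.21*i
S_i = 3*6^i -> [3, 18, 108, 648, 3888]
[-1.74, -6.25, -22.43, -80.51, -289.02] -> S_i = -1.74*3.59^i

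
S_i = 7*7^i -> [7, 49, 343, 2401, 16807]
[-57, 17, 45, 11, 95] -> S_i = Random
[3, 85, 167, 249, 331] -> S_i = 3 + 82*i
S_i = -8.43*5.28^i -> [-8.43, -44.51, -235.01, -1240.88, -6551.84]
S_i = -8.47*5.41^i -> [-8.47, -45.82, -247.9, -1341.14, -7255.59]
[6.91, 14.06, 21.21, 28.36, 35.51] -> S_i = 6.91 + 7.15*i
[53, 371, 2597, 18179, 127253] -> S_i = 53*7^i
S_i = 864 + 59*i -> [864, 923, 982, 1041, 1100]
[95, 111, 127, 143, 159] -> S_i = 95 + 16*i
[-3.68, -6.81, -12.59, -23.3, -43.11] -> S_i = -3.68*1.85^i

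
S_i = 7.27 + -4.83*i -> [7.27, 2.44, -2.39, -7.22, -12.05]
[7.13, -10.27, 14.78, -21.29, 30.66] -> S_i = 7.13*(-1.44)^i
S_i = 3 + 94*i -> [3, 97, 191, 285, 379]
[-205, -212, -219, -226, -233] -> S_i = -205 + -7*i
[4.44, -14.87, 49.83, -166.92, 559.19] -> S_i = 4.44*(-3.35)^i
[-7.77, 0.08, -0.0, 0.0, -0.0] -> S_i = -7.77*(-0.01)^i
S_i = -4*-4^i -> [-4, 16, -64, 256, -1024]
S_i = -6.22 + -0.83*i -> [-6.22, -7.05, -7.88, -8.71, -9.54]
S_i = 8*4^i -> [8, 32, 128, 512, 2048]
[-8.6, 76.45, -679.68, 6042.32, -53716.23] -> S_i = -8.60*(-8.89)^i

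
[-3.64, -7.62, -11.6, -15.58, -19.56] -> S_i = -3.64 + -3.98*i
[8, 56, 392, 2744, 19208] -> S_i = 8*7^i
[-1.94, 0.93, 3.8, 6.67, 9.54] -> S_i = -1.94 + 2.87*i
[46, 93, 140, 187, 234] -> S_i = 46 + 47*i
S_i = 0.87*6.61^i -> [0.87, 5.75, 38.01, 251.26, 1660.83]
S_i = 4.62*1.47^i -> [4.62, 6.79, 9.98, 14.68, 21.57]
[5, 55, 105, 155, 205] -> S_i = 5 + 50*i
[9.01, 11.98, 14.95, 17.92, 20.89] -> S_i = 9.01 + 2.97*i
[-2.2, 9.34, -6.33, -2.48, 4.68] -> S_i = Random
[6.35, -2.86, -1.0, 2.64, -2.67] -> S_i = Random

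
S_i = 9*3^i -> [9, 27, 81, 243, 729]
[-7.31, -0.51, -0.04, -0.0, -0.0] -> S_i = -7.31*0.07^i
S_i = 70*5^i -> [70, 350, 1750, 8750, 43750]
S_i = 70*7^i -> [70, 490, 3430, 24010, 168070]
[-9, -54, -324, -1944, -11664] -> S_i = -9*6^i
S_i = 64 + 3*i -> [64, 67, 70, 73, 76]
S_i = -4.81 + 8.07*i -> [-4.81, 3.26, 11.33, 19.4, 27.47]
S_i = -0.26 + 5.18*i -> [-0.26, 4.92, 10.1, 15.28, 20.46]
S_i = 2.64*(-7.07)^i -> [2.64, -18.66, 131.96, -932.96, 6596.01]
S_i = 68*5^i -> [68, 340, 1700, 8500, 42500]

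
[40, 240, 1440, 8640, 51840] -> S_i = 40*6^i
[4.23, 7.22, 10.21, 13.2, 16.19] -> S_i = 4.23 + 2.99*i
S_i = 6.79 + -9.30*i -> [6.79, -2.51, -11.81, -21.11, -30.41]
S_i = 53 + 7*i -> [53, 60, 67, 74, 81]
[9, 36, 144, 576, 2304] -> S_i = 9*4^i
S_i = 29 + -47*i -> [29, -18, -65, -112, -159]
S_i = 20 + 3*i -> [20, 23, 26, 29, 32]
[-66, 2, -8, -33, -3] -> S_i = Random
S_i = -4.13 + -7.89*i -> [-4.13, -12.02, -19.91, -27.8, -35.69]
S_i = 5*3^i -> [5, 15, 45, 135, 405]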